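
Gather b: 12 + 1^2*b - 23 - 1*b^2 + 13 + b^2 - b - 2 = 0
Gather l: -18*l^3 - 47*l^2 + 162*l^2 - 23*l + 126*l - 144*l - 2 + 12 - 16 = -18*l^3 + 115*l^2 - 41*l - 6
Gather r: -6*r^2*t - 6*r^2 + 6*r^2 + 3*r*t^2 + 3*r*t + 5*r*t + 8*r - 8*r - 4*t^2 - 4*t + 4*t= -6*r^2*t + r*(3*t^2 + 8*t) - 4*t^2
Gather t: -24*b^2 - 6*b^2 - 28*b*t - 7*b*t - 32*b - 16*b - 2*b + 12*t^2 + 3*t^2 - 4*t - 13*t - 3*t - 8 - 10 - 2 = -30*b^2 - 50*b + 15*t^2 + t*(-35*b - 20) - 20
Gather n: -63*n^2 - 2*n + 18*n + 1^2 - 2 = -63*n^2 + 16*n - 1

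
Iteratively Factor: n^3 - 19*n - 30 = (n + 3)*(n^2 - 3*n - 10) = (n + 2)*(n + 3)*(n - 5)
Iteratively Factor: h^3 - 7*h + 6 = (h - 1)*(h^2 + h - 6) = (h - 2)*(h - 1)*(h + 3)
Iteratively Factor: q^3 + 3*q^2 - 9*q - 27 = (q - 3)*(q^2 + 6*q + 9) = (q - 3)*(q + 3)*(q + 3)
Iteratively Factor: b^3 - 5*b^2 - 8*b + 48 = (b - 4)*(b^2 - b - 12) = (b - 4)*(b + 3)*(b - 4)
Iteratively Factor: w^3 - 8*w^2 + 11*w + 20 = (w - 5)*(w^2 - 3*w - 4) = (w - 5)*(w + 1)*(w - 4)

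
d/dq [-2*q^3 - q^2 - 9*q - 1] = -6*q^2 - 2*q - 9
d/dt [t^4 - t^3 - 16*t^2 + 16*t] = 4*t^3 - 3*t^2 - 32*t + 16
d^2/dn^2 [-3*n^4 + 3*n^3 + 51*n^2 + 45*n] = -36*n^2 + 18*n + 102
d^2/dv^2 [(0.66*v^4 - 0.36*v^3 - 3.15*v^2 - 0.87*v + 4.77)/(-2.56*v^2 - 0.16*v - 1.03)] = (-8.65075199999999*v^6 - 1.62201600000001*v^5 - 10.543104*v^4 + 5.20243199999999*v^3 - 245.445912*v^2 - 23.195304*v + 31.307766)/(16.777216*v^6 + 3.145728*v^5 + 20.447232*v^4 + 2.535424*v^3 + 8.226816*v^2 + 0.509232*v + 1.092727)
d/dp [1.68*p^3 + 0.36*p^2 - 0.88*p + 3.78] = 5.04*p^2 + 0.72*p - 0.88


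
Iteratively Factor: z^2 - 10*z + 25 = (z - 5)*(z - 5)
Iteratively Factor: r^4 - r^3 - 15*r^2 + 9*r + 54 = (r + 2)*(r^3 - 3*r^2 - 9*r + 27) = (r - 3)*(r + 2)*(r^2 - 9) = (r - 3)*(r + 2)*(r + 3)*(r - 3)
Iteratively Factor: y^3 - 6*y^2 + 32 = (y + 2)*(y^2 - 8*y + 16) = (y - 4)*(y + 2)*(y - 4)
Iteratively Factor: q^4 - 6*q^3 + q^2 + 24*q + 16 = (q + 1)*(q^3 - 7*q^2 + 8*q + 16) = (q - 4)*(q + 1)*(q^2 - 3*q - 4) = (q - 4)*(q + 1)^2*(q - 4)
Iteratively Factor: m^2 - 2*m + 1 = (m - 1)*(m - 1)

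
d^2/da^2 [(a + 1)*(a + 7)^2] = 6*a + 30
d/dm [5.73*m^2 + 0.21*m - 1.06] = 11.46*m + 0.21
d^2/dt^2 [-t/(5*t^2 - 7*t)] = -50/(125*t^3 - 525*t^2 + 735*t - 343)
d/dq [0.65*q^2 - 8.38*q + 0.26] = 1.3*q - 8.38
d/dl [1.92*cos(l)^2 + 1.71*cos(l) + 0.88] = -(3.84*cos(l) + 1.71)*sin(l)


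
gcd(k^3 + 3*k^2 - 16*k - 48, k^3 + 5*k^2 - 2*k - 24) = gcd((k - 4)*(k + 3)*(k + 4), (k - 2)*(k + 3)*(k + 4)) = k^2 + 7*k + 12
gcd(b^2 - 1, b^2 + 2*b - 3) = b - 1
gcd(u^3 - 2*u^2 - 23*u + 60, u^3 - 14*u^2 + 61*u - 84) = u^2 - 7*u + 12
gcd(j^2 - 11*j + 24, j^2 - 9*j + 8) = j - 8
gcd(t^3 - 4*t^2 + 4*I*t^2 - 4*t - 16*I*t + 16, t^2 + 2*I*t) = t + 2*I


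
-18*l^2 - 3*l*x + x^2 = (-6*l + x)*(3*l + x)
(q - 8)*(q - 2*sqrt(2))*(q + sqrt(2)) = q^3 - 8*q^2 - sqrt(2)*q^2 - 4*q + 8*sqrt(2)*q + 32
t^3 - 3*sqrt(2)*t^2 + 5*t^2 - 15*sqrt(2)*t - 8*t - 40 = (t + 5)*(t - 4*sqrt(2))*(t + sqrt(2))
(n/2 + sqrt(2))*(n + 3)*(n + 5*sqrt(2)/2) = n^3/2 + 3*n^2/2 + 9*sqrt(2)*n^2/4 + 5*n + 27*sqrt(2)*n/4 + 15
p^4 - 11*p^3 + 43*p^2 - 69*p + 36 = (p - 4)*(p - 3)^2*(p - 1)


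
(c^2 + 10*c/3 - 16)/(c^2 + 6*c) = (c - 8/3)/c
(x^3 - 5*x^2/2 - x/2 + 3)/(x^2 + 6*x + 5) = (x^2 - 7*x/2 + 3)/(x + 5)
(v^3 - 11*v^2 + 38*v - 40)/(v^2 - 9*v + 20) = v - 2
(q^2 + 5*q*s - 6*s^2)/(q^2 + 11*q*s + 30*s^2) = (q - s)/(q + 5*s)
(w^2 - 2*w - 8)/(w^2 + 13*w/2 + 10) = 2*(w^2 - 2*w - 8)/(2*w^2 + 13*w + 20)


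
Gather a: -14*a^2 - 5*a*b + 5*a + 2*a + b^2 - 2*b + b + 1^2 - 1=-14*a^2 + a*(7 - 5*b) + b^2 - b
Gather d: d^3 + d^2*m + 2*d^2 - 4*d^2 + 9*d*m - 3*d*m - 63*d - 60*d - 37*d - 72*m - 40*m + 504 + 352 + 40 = d^3 + d^2*(m - 2) + d*(6*m - 160) - 112*m + 896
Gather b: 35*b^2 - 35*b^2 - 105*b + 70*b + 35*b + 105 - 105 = 0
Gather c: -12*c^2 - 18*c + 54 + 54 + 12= -12*c^2 - 18*c + 120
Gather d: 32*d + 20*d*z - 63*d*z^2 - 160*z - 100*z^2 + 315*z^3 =d*(-63*z^2 + 20*z + 32) + 315*z^3 - 100*z^2 - 160*z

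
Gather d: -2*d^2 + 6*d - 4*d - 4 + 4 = -2*d^2 + 2*d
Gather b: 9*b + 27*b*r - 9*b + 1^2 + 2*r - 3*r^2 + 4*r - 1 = 27*b*r - 3*r^2 + 6*r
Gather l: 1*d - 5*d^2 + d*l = -5*d^2 + d*l + d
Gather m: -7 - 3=-10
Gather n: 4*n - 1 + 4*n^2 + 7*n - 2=4*n^2 + 11*n - 3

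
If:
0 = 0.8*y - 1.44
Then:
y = 1.80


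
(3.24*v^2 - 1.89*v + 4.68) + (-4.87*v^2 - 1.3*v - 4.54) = -1.63*v^2 - 3.19*v + 0.14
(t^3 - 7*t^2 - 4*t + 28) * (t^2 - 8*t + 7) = t^5 - 15*t^4 + 59*t^3 + 11*t^2 - 252*t + 196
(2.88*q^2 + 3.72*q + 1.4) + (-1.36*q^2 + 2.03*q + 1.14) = 1.52*q^2 + 5.75*q + 2.54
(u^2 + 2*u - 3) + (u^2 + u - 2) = 2*u^2 + 3*u - 5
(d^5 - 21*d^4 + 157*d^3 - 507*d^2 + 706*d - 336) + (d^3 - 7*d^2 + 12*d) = d^5 - 21*d^4 + 158*d^3 - 514*d^2 + 718*d - 336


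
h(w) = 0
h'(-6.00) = 0.00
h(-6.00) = 0.00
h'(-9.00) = 0.00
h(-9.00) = 0.00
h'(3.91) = 0.00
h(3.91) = 0.00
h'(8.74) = 0.00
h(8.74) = 0.00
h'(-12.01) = 0.00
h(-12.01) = 0.00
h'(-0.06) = 0.00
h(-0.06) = 0.00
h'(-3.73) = 0.00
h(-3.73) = 0.00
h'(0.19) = 0.00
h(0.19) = 0.00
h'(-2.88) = 0.00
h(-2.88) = 0.00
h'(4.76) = 0.00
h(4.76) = 0.00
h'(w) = 0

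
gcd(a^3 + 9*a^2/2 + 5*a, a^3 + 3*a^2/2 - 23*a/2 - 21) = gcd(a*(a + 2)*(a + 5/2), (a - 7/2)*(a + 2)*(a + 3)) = a + 2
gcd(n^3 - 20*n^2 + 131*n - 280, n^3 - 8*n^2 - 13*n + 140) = n^2 - 12*n + 35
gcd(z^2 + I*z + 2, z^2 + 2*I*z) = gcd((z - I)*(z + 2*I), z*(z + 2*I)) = z + 2*I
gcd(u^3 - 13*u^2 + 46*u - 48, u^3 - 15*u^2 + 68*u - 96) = u^2 - 11*u + 24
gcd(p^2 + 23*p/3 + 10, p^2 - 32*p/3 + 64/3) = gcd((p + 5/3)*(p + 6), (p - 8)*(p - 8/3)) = 1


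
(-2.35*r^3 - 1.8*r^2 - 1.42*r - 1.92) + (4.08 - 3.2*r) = -2.35*r^3 - 1.8*r^2 - 4.62*r + 2.16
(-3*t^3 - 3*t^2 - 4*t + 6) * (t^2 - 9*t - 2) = -3*t^5 + 24*t^4 + 29*t^3 + 48*t^2 - 46*t - 12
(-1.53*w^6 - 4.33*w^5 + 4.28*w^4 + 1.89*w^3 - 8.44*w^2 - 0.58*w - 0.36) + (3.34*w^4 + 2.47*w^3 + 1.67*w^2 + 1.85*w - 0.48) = -1.53*w^6 - 4.33*w^5 + 7.62*w^4 + 4.36*w^3 - 6.77*w^2 + 1.27*w - 0.84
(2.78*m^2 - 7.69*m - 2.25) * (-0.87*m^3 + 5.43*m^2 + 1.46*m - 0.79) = -2.4186*m^5 + 21.7857*m^4 - 35.7404*m^3 - 25.6411*m^2 + 2.7901*m + 1.7775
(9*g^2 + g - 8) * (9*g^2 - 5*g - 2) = 81*g^4 - 36*g^3 - 95*g^2 + 38*g + 16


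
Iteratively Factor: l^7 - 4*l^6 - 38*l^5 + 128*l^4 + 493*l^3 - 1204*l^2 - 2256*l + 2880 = (l - 4)*(l^6 - 38*l^4 - 24*l^3 + 397*l^2 + 384*l - 720) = (l - 4)*(l + 4)*(l^5 - 4*l^4 - 22*l^3 + 64*l^2 + 141*l - 180) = (l - 4)^2*(l + 4)*(l^4 - 22*l^2 - 24*l + 45) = (l - 4)^2*(l - 1)*(l + 4)*(l^3 + l^2 - 21*l - 45) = (l - 5)*(l - 4)^2*(l - 1)*(l + 4)*(l^2 + 6*l + 9) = (l - 5)*(l - 4)^2*(l - 1)*(l + 3)*(l + 4)*(l + 3)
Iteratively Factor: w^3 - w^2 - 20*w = (w + 4)*(w^2 - 5*w) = w*(w + 4)*(w - 5)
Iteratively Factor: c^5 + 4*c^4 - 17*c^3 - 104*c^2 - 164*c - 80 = (c - 5)*(c^4 + 9*c^3 + 28*c^2 + 36*c + 16) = (c - 5)*(c + 1)*(c^3 + 8*c^2 + 20*c + 16) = (c - 5)*(c + 1)*(c + 2)*(c^2 + 6*c + 8) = (c - 5)*(c + 1)*(c + 2)*(c + 4)*(c + 2)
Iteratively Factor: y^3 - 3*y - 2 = (y - 2)*(y^2 + 2*y + 1) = (y - 2)*(y + 1)*(y + 1)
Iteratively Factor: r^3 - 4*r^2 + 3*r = (r - 1)*(r^2 - 3*r) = r*(r - 1)*(r - 3)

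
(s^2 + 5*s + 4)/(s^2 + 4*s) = (s + 1)/s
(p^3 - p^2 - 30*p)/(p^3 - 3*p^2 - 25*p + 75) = p*(p - 6)/(p^2 - 8*p + 15)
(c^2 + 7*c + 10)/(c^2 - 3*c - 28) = (c^2 + 7*c + 10)/(c^2 - 3*c - 28)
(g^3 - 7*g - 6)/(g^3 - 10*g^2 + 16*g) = (g^3 - 7*g - 6)/(g*(g^2 - 10*g + 16))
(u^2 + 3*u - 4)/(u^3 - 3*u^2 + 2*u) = (u + 4)/(u*(u - 2))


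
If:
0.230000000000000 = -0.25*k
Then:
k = -0.92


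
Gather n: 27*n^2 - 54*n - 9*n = 27*n^2 - 63*n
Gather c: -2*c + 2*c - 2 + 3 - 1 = 0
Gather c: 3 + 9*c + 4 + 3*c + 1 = 12*c + 8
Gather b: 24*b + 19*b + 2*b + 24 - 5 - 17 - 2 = 45*b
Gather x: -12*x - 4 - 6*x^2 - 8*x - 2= -6*x^2 - 20*x - 6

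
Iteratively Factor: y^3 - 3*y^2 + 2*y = (y)*(y^2 - 3*y + 2) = y*(y - 2)*(y - 1)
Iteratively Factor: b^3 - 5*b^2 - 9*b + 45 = (b - 5)*(b^2 - 9) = (b - 5)*(b + 3)*(b - 3)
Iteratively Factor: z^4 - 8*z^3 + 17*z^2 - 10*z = (z - 5)*(z^3 - 3*z^2 + 2*z) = (z - 5)*(z - 2)*(z^2 - z) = z*(z - 5)*(z - 2)*(z - 1)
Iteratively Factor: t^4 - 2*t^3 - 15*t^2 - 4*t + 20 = (t - 5)*(t^3 + 3*t^2 - 4) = (t - 5)*(t - 1)*(t^2 + 4*t + 4) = (t - 5)*(t - 1)*(t + 2)*(t + 2)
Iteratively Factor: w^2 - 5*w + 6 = (w - 3)*(w - 2)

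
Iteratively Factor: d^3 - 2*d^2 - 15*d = (d - 5)*(d^2 + 3*d) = (d - 5)*(d + 3)*(d)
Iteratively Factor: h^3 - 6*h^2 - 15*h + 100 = (h + 4)*(h^2 - 10*h + 25) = (h - 5)*(h + 4)*(h - 5)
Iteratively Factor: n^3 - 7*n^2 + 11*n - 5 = (n - 5)*(n^2 - 2*n + 1) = (n - 5)*(n - 1)*(n - 1)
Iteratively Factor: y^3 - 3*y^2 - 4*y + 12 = (y + 2)*(y^2 - 5*y + 6) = (y - 3)*(y + 2)*(y - 2)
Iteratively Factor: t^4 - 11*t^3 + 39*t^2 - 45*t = (t - 3)*(t^3 - 8*t^2 + 15*t) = (t - 3)^2*(t^2 - 5*t) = t*(t - 3)^2*(t - 5)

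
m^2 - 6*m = m*(m - 6)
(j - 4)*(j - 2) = j^2 - 6*j + 8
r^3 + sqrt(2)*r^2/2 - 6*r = r*(r - 3*sqrt(2)/2)*(r + 2*sqrt(2))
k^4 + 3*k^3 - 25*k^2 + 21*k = k*(k - 3)*(k - 1)*(k + 7)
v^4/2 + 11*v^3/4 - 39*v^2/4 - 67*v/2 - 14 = (v/2 + 1)*(v - 4)*(v + 1/2)*(v + 7)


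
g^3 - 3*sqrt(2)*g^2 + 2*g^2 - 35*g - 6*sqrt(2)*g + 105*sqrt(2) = (g - 5)*(g + 7)*(g - 3*sqrt(2))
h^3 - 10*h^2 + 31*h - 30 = (h - 5)*(h - 3)*(h - 2)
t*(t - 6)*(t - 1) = t^3 - 7*t^2 + 6*t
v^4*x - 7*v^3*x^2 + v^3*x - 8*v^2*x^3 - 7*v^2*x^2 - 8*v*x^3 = v*(v - 8*x)*(v + x)*(v*x + x)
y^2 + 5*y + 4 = (y + 1)*(y + 4)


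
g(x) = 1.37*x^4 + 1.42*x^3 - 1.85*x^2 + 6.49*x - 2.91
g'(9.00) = 4313.17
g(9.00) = 9929.40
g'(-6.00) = -1001.63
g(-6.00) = 1360.35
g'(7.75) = 2784.54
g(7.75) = 5539.54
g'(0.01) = 6.45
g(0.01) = -2.85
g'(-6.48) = -1281.75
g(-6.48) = 1906.55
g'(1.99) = 59.18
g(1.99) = 35.35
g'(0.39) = 6.02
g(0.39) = -0.54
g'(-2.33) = -31.08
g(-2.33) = -5.66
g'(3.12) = 202.85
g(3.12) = 172.28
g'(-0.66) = 9.21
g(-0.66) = -8.15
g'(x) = 5.48*x^3 + 4.26*x^2 - 3.7*x + 6.49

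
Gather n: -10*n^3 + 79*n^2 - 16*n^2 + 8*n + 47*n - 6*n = -10*n^3 + 63*n^2 + 49*n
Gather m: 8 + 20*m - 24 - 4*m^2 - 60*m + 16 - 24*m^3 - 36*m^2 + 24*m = -24*m^3 - 40*m^2 - 16*m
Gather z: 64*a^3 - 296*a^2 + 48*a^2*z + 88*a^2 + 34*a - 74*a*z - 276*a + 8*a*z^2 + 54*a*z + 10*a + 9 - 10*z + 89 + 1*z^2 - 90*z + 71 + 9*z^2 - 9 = 64*a^3 - 208*a^2 - 232*a + z^2*(8*a + 10) + z*(48*a^2 - 20*a - 100) + 160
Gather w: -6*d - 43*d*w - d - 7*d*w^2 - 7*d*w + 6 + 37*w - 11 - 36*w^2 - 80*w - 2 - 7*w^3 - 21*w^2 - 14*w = -7*d - 7*w^3 + w^2*(-7*d - 57) + w*(-50*d - 57) - 7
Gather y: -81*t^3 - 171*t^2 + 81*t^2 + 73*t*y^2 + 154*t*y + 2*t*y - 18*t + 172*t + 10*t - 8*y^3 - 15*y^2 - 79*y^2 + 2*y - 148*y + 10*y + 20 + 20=-81*t^3 - 90*t^2 + 164*t - 8*y^3 + y^2*(73*t - 94) + y*(156*t - 136) + 40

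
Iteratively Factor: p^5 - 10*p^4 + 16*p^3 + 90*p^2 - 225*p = (p)*(p^4 - 10*p^3 + 16*p^2 + 90*p - 225) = p*(p - 5)*(p^3 - 5*p^2 - 9*p + 45) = p*(p - 5)*(p + 3)*(p^2 - 8*p + 15) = p*(p - 5)^2*(p + 3)*(p - 3)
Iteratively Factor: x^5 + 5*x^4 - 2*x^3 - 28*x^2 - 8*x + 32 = (x + 2)*(x^4 + 3*x^3 - 8*x^2 - 12*x + 16) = (x - 2)*(x + 2)*(x^3 + 5*x^2 + 2*x - 8) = (x - 2)*(x - 1)*(x + 2)*(x^2 + 6*x + 8) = (x - 2)*(x - 1)*(x + 2)^2*(x + 4)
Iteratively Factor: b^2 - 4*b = (b - 4)*(b)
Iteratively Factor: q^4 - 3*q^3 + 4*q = (q - 2)*(q^3 - q^2 - 2*q) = (q - 2)^2*(q^2 + q) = q*(q - 2)^2*(q + 1)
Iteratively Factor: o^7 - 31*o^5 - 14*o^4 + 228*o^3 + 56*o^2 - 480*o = (o + 3)*(o^6 - 3*o^5 - 22*o^4 + 52*o^3 + 72*o^2 - 160*o) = (o - 2)*(o + 3)*(o^5 - o^4 - 24*o^3 + 4*o^2 + 80*o) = (o - 2)*(o + 2)*(o + 3)*(o^4 - 3*o^3 - 18*o^2 + 40*o) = (o - 2)*(o + 2)*(o + 3)*(o + 4)*(o^3 - 7*o^2 + 10*o) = (o - 5)*(o - 2)*(o + 2)*(o + 3)*(o + 4)*(o^2 - 2*o) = o*(o - 5)*(o - 2)*(o + 2)*(o + 3)*(o + 4)*(o - 2)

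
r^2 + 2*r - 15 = (r - 3)*(r + 5)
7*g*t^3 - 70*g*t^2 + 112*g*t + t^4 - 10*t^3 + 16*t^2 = t*(7*g + t)*(t - 8)*(t - 2)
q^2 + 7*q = q*(q + 7)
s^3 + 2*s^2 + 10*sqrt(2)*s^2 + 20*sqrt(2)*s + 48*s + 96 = (s + 2)*(s + 4*sqrt(2))*(s + 6*sqrt(2))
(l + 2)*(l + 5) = l^2 + 7*l + 10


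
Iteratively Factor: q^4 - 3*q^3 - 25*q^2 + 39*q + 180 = (q - 4)*(q^3 + q^2 - 21*q - 45) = (q - 4)*(q + 3)*(q^2 - 2*q - 15) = (q - 5)*(q - 4)*(q + 3)*(q + 3)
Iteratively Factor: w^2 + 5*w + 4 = (w + 4)*(w + 1)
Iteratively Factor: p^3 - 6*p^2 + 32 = (p + 2)*(p^2 - 8*p + 16) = (p - 4)*(p + 2)*(p - 4)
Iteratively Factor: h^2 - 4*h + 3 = (h - 3)*(h - 1)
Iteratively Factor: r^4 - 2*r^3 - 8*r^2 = (r - 4)*(r^3 + 2*r^2) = r*(r - 4)*(r^2 + 2*r) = r^2*(r - 4)*(r + 2)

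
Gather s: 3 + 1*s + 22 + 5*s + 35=6*s + 60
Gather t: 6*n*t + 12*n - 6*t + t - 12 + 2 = 12*n + t*(6*n - 5) - 10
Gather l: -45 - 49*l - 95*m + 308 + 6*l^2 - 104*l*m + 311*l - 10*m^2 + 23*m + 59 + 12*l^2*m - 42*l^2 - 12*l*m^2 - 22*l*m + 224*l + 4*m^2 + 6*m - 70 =l^2*(12*m - 36) + l*(-12*m^2 - 126*m + 486) - 6*m^2 - 66*m + 252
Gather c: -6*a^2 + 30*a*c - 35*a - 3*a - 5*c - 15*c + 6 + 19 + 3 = -6*a^2 - 38*a + c*(30*a - 20) + 28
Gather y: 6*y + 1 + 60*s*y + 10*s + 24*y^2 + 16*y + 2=10*s + 24*y^2 + y*(60*s + 22) + 3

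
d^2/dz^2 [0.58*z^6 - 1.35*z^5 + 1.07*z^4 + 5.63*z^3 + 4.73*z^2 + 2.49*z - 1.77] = 17.4*z^4 - 27.0*z^3 + 12.84*z^2 + 33.78*z + 9.46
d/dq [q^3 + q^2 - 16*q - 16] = 3*q^2 + 2*q - 16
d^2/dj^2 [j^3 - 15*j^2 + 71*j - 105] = 6*j - 30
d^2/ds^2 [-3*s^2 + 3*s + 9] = -6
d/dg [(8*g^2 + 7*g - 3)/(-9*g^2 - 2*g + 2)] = (47*g^2 - 22*g + 8)/(81*g^4 + 36*g^3 - 32*g^2 - 8*g + 4)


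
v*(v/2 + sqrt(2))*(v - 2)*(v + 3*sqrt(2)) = v^4/2 - v^3 + 5*sqrt(2)*v^3/2 - 5*sqrt(2)*v^2 + 6*v^2 - 12*v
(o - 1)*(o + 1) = o^2 - 1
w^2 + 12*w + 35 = (w + 5)*(w + 7)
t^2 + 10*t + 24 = (t + 4)*(t + 6)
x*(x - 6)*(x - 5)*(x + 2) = x^4 - 9*x^3 + 8*x^2 + 60*x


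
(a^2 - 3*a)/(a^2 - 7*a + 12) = a/(a - 4)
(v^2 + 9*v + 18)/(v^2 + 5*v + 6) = (v + 6)/(v + 2)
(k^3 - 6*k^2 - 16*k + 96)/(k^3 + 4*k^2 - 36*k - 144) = (k - 4)/(k + 6)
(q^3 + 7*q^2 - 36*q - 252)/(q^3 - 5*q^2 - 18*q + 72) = (q^2 + 13*q + 42)/(q^2 + q - 12)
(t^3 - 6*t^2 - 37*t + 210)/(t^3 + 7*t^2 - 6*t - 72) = (t^2 - 12*t + 35)/(t^2 + t - 12)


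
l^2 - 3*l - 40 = (l - 8)*(l + 5)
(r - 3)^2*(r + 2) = r^3 - 4*r^2 - 3*r + 18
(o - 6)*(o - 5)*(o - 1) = o^3 - 12*o^2 + 41*o - 30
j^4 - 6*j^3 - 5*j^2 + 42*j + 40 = (j - 5)*(j - 4)*(j + 1)*(j + 2)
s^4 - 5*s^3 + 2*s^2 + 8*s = s*(s - 4)*(s - 2)*(s + 1)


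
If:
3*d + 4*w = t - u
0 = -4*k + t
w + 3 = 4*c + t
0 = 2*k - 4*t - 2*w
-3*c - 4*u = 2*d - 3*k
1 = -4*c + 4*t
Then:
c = 37/108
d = 2111/1080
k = 4/27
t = 16/27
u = -1213/1080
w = -28/27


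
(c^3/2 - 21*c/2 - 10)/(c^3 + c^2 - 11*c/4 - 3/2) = 2*(c^3 - 21*c - 20)/(4*c^3 + 4*c^2 - 11*c - 6)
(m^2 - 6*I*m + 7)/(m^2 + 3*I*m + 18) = (m^2 - 6*I*m + 7)/(m^2 + 3*I*m + 18)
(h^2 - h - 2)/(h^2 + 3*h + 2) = (h - 2)/(h + 2)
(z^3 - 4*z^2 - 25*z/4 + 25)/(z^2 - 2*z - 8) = (z^2 - 25/4)/(z + 2)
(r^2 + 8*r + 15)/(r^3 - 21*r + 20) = (r + 3)/(r^2 - 5*r + 4)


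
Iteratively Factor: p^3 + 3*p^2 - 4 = (p + 2)*(p^2 + p - 2) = (p + 2)^2*(p - 1)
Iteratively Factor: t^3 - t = (t - 1)*(t^2 + t) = t*(t - 1)*(t + 1)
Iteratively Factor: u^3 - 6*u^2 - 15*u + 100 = (u + 4)*(u^2 - 10*u + 25) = (u - 5)*(u + 4)*(u - 5)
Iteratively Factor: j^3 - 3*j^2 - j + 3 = (j - 3)*(j^2 - 1) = (j - 3)*(j + 1)*(j - 1)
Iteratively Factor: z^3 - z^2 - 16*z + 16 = (z - 1)*(z^2 - 16) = (z - 4)*(z - 1)*(z + 4)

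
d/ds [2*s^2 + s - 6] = 4*s + 1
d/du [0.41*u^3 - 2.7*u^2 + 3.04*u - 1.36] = 1.23*u^2 - 5.4*u + 3.04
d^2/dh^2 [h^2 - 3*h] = 2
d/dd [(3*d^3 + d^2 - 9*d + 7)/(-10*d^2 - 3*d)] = (-30*d^4 - 18*d^3 - 93*d^2 + 140*d + 21)/(d^2*(100*d^2 + 60*d + 9))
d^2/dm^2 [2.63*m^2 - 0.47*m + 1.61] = 5.26000000000000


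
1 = 1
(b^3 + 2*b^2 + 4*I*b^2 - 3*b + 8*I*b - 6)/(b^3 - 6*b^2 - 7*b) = (b^3 + b^2*(2 + 4*I) + b*(-3 + 8*I) - 6)/(b*(b^2 - 6*b - 7))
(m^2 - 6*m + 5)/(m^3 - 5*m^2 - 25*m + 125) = (m - 1)/(m^2 - 25)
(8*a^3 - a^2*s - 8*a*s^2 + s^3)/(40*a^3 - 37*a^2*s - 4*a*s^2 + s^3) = (a + s)/(5*a + s)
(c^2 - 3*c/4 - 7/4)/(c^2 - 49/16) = 4*(c + 1)/(4*c + 7)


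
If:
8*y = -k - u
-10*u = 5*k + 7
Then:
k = 7/5 - 16*y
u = 8*y - 7/5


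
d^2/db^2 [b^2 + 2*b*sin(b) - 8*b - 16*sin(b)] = -2*b*sin(b) + 16*sin(b) + 4*cos(b) + 2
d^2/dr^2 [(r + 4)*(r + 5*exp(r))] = 5*r*exp(r) + 30*exp(r) + 2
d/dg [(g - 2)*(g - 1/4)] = 2*g - 9/4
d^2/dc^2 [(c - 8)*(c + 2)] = 2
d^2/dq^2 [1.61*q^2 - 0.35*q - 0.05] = 3.22000000000000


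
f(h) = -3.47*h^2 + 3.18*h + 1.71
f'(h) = 3.18 - 6.94*h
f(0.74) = 2.16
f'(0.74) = -1.96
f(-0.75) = -2.63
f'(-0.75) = 8.38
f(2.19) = -7.97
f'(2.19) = -12.02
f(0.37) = 2.41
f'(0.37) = 0.61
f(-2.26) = -23.20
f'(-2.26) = 18.86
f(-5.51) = -121.16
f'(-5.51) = 41.42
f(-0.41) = -0.18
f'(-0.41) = 6.03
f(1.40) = -0.64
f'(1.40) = -6.54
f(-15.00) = -826.74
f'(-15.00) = 107.28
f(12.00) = -459.81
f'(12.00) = -80.10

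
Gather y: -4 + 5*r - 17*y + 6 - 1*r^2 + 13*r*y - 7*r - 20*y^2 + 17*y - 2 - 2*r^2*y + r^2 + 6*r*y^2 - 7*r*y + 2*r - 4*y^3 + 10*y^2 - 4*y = -4*y^3 + y^2*(6*r - 10) + y*(-2*r^2 + 6*r - 4)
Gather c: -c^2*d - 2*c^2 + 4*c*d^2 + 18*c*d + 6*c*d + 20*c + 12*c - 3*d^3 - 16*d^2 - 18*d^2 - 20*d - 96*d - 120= c^2*(-d - 2) + c*(4*d^2 + 24*d + 32) - 3*d^3 - 34*d^2 - 116*d - 120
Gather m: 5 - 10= -5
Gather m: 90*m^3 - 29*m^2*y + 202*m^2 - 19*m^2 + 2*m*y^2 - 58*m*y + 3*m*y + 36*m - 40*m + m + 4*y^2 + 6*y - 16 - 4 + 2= 90*m^3 + m^2*(183 - 29*y) + m*(2*y^2 - 55*y - 3) + 4*y^2 + 6*y - 18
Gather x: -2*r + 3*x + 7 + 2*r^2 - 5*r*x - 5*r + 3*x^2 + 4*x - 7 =2*r^2 - 7*r + 3*x^2 + x*(7 - 5*r)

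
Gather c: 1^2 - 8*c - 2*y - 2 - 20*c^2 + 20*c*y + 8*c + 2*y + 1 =-20*c^2 + 20*c*y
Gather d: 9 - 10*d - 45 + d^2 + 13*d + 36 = d^2 + 3*d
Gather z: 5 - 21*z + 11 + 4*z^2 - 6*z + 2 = 4*z^2 - 27*z + 18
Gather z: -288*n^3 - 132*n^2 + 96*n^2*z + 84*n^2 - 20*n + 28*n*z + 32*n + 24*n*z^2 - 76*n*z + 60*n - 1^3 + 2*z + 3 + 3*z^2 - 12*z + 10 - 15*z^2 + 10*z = -288*n^3 - 48*n^2 + 72*n + z^2*(24*n - 12) + z*(96*n^2 - 48*n) + 12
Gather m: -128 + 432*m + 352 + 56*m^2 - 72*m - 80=56*m^2 + 360*m + 144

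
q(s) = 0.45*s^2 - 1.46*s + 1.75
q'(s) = 0.9*s - 1.46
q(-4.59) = 17.93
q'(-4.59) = -5.59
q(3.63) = 2.38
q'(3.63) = 1.81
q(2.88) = 1.28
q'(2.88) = 1.13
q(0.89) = 0.81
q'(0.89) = -0.66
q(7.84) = 17.96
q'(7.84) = 5.60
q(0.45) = 1.18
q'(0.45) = -1.06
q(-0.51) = 2.61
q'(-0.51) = -1.92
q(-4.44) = 17.10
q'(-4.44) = -5.46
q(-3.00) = 10.18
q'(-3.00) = -4.16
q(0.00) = 1.75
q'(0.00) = -1.46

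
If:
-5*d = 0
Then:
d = 0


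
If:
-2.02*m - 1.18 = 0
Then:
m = -0.58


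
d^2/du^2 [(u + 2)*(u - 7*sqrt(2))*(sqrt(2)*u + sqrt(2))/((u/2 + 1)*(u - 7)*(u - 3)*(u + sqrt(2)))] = 4*(sqrt(2)*u^6 - 42*u^5 + 3*sqrt(2)*u^5 - 135*sqrt(2)*u^4 + 402*u^4 - 570*u^3 + 339*sqrt(2)*u^3 - 4158*u^2 + 2898*sqrt(2)*u^2 - 13146*sqrt(2)*u + 12684*u - 15148 + 10416*sqrt(2))/(u^9 - 30*u^8 + 3*sqrt(2)*u^8 - 90*sqrt(2)*u^7 + 369*u^7 - 2440*u^6 + 1091*sqrt(2)*u^6 - 6840*sqrt(2)*u^5 + 9801*u^5 - 26790*u^4 + 23595*sqrt(2)*u^4 - 44210*sqrt(2)*u^3 + 54999*u^3 - 79380*u^2 + 43029*sqrt(2)*u^2 - 26460*sqrt(2)*u + 55566*u + 18522*sqrt(2))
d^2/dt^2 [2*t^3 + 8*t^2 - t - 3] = 12*t + 16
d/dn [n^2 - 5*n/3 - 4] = 2*n - 5/3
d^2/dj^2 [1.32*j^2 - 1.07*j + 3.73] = 2.64000000000000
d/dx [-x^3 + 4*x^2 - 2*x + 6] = -3*x^2 + 8*x - 2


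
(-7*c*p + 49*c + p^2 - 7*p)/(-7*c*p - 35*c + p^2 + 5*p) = (p - 7)/(p + 5)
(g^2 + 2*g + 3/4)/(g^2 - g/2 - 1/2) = (g + 3/2)/(g - 1)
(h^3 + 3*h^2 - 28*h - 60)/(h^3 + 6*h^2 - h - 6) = (h^2 - 3*h - 10)/(h^2 - 1)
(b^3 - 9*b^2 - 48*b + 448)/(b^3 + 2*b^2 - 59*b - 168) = (b - 8)/(b + 3)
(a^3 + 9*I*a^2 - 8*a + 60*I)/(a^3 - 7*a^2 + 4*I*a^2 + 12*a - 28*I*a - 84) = (a + 5*I)/(a - 7)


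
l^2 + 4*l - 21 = (l - 3)*(l + 7)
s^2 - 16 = (s - 4)*(s + 4)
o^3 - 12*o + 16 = (o - 2)^2*(o + 4)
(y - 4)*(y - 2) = y^2 - 6*y + 8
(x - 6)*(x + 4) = x^2 - 2*x - 24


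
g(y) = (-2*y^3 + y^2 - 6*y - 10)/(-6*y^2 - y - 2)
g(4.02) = 1.44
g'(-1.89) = 0.59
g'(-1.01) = 2.18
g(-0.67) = 1.23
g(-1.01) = 0.12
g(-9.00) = -3.30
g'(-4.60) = 0.33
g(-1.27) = -0.32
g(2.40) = 1.19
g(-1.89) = -0.85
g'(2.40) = 0.01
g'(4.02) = 0.24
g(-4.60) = -1.88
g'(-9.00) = 0.33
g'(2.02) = -0.14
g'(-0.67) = 4.64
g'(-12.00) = 0.33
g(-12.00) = -4.29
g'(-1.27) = 1.31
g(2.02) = 1.21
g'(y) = (12*y + 1)*(-2*y^3 + y^2 - 6*y - 10)/(-6*y^2 - y - 2)^2 + (-6*y^2 + 2*y - 6)/(-6*y^2 - y - 2) = (12*y^4 + 4*y^3 - 25*y^2 - 124*y + 2)/(36*y^4 + 12*y^3 + 25*y^2 + 4*y + 4)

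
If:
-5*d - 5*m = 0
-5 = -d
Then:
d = 5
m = -5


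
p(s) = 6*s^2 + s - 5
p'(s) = 12*s + 1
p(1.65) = 12.98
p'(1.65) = 20.80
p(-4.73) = 124.51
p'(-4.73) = -55.76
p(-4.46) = 109.89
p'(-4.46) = -52.52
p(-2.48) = 29.42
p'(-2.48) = -28.76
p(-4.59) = 116.82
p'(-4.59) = -54.08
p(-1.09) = 1.04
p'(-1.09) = -12.08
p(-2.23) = 22.61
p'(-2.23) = -25.76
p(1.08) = 3.08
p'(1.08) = 13.96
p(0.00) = -5.00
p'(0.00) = 1.00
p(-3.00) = 46.00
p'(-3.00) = -35.00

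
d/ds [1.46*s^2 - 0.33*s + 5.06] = 2.92*s - 0.33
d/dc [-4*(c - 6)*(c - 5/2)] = 34 - 8*c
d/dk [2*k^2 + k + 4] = 4*k + 1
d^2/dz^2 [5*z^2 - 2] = 10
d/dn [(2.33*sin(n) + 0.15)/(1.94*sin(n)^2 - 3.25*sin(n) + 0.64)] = (-4.5202*sin(n)^2 - 0.582*sin(n) + 1.9787)*cos(n)/(3.7636*sin(n)^4 - 12.61*sin(n)^3 + 13.0457*sin(n)^2 - 4.16*sin(n) + 0.4096)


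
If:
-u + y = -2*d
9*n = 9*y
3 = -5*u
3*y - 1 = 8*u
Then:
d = 1/3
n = -19/15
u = -3/5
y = -19/15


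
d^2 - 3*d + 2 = (d - 2)*(d - 1)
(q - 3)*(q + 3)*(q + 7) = q^3 + 7*q^2 - 9*q - 63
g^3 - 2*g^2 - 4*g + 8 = (g - 2)^2*(g + 2)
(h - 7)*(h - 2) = h^2 - 9*h + 14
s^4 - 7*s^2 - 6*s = s*(s - 3)*(s + 1)*(s + 2)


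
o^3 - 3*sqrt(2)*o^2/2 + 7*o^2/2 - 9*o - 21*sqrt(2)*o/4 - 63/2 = (o + 7/2)*(o - 3*sqrt(2))*(o + 3*sqrt(2)/2)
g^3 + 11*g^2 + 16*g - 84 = (g - 2)*(g + 6)*(g + 7)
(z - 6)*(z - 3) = z^2 - 9*z + 18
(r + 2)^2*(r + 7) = r^3 + 11*r^2 + 32*r + 28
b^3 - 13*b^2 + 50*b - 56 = (b - 7)*(b - 4)*(b - 2)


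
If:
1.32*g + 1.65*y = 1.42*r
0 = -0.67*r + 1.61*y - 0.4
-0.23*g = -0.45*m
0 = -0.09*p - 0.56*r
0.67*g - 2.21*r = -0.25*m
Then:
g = -0.39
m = -0.20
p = 0.87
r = -0.14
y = 0.19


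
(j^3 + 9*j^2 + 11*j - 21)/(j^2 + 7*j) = j + 2 - 3/j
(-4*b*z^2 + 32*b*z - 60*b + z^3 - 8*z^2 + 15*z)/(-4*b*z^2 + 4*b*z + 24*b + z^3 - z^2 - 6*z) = (z - 5)/(z + 2)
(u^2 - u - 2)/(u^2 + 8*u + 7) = (u - 2)/(u + 7)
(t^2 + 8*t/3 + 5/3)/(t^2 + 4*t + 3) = (t + 5/3)/(t + 3)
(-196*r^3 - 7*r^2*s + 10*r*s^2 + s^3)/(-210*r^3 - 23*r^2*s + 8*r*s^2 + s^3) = (28*r^2 - 3*r*s - s^2)/(30*r^2 - r*s - s^2)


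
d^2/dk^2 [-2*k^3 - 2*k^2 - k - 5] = -12*k - 4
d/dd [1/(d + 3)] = -1/(d + 3)^2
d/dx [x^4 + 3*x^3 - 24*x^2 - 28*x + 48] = 4*x^3 + 9*x^2 - 48*x - 28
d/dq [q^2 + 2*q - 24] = 2*q + 2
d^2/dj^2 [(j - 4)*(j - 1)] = 2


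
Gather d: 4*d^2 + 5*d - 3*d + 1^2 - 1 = 4*d^2 + 2*d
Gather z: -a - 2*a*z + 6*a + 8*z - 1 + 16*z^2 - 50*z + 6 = 5*a + 16*z^2 + z*(-2*a - 42) + 5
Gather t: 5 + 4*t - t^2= -t^2 + 4*t + 5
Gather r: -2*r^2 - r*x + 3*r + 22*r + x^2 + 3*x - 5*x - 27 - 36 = -2*r^2 + r*(25 - x) + x^2 - 2*x - 63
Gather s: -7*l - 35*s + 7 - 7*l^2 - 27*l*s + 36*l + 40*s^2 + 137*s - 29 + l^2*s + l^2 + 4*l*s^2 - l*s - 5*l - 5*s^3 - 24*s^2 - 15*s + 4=-6*l^2 + 24*l - 5*s^3 + s^2*(4*l + 16) + s*(l^2 - 28*l + 87) - 18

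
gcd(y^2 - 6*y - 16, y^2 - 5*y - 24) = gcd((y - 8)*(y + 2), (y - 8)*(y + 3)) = y - 8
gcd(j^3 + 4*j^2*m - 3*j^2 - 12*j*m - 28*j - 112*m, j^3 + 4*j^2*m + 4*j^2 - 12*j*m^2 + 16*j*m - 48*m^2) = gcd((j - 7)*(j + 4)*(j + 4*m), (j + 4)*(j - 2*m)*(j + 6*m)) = j + 4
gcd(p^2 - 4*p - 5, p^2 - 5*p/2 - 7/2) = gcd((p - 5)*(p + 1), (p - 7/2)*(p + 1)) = p + 1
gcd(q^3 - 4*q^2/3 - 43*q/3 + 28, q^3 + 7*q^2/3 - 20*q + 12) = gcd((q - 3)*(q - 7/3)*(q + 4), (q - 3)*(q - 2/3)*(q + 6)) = q - 3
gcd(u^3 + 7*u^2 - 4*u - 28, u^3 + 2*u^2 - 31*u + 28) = u + 7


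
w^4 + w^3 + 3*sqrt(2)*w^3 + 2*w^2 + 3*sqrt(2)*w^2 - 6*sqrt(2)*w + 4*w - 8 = (w - 1)*(w + 2)*(w + sqrt(2))*(w + 2*sqrt(2))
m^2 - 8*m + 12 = (m - 6)*(m - 2)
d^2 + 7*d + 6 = (d + 1)*(d + 6)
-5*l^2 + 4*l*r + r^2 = (-l + r)*(5*l + r)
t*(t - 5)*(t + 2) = t^3 - 3*t^2 - 10*t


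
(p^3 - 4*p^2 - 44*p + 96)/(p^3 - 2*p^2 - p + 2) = (p^2 - 2*p - 48)/(p^2 - 1)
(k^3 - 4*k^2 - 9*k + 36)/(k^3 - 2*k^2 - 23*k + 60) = (k + 3)/(k + 5)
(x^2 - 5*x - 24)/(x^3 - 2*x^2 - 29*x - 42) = (x - 8)/(x^2 - 5*x - 14)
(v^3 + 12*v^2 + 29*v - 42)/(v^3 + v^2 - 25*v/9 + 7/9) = 9*(v^2 + 13*v + 42)/(9*v^2 + 18*v - 7)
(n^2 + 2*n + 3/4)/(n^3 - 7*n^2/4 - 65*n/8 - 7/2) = 2*(2*n + 3)/(4*n^2 - 9*n - 28)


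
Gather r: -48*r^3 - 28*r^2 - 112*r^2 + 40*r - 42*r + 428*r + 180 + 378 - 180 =-48*r^3 - 140*r^2 + 426*r + 378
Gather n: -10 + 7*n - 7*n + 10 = 0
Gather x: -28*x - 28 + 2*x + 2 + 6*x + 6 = -20*x - 20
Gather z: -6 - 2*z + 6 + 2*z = 0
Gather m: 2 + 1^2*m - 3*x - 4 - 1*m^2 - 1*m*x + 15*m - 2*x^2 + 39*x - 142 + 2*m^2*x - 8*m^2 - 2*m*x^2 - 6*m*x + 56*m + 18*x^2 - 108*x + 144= m^2*(2*x - 9) + m*(-2*x^2 - 7*x + 72) + 16*x^2 - 72*x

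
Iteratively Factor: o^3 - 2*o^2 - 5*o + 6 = (o - 3)*(o^2 + o - 2) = (o - 3)*(o - 1)*(o + 2)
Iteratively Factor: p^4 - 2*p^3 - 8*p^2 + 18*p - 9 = (p - 3)*(p^3 + p^2 - 5*p + 3) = (p - 3)*(p - 1)*(p^2 + 2*p - 3) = (p - 3)*(p - 1)*(p + 3)*(p - 1)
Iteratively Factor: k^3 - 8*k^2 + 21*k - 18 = (k - 3)*(k^2 - 5*k + 6) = (k - 3)*(k - 2)*(k - 3)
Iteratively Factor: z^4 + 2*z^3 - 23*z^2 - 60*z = (z + 4)*(z^3 - 2*z^2 - 15*z) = (z + 3)*(z + 4)*(z^2 - 5*z) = z*(z + 3)*(z + 4)*(z - 5)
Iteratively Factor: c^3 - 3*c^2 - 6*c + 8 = (c + 2)*(c^2 - 5*c + 4) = (c - 1)*(c + 2)*(c - 4)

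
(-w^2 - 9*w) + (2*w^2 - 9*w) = w^2 - 18*w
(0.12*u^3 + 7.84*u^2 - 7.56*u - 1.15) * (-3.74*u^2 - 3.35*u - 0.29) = -0.4488*u^5 - 29.7236*u^4 + 1.9756*u^3 + 27.3534*u^2 + 6.0449*u + 0.3335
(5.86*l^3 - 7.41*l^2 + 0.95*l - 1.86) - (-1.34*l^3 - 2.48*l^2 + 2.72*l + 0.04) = 7.2*l^3 - 4.93*l^2 - 1.77*l - 1.9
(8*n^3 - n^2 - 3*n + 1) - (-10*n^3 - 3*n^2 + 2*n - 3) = 18*n^3 + 2*n^2 - 5*n + 4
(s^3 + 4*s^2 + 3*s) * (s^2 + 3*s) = s^5 + 7*s^4 + 15*s^3 + 9*s^2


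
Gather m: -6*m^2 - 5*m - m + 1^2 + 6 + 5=-6*m^2 - 6*m + 12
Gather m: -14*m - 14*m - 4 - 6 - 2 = -28*m - 12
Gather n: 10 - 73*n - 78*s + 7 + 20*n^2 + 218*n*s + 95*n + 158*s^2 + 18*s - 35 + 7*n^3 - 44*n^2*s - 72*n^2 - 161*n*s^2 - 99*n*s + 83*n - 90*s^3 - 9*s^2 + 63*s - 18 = 7*n^3 + n^2*(-44*s - 52) + n*(-161*s^2 + 119*s + 105) - 90*s^3 + 149*s^2 + 3*s - 36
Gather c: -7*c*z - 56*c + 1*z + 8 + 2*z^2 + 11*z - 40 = c*(-7*z - 56) + 2*z^2 + 12*z - 32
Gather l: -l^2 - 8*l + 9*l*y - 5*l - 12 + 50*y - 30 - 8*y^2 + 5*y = -l^2 + l*(9*y - 13) - 8*y^2 + 55*y - 42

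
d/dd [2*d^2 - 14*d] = 4*d - 14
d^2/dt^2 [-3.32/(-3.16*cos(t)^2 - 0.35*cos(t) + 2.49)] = (-132.608768*(1 - cos(t)^2)^2 - 11.01576*cos(t)^3 - 171.203436*cos(t)^2 + 19.13814*cos(t) + 185.668344)/(3.16*cos(t)^2 + 0.35*cos(t) - 2.49)^3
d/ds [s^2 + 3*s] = 2*s + 3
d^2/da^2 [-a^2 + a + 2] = -2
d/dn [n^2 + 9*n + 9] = 2*n + 9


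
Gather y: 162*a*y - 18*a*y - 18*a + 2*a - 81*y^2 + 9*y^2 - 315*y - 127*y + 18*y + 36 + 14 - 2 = -16*a - 72*y^2 + y*(144*a - 424) + 48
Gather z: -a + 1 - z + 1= -a - z + 2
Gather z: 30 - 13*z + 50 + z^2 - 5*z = z^2 - 18*z + 80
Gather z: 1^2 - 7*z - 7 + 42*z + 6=35*z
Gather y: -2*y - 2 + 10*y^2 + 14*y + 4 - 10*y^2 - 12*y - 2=0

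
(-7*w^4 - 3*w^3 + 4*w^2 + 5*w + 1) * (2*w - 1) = -14*w^5 + w^4 + 11*w^3 + 6*w^2 - 3*w - 1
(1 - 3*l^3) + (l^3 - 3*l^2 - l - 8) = -2*l^3 - 3*l^2 - l - 7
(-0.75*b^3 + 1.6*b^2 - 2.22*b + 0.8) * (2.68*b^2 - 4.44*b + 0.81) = -2.01*b^5 + 7.618*b^4 - 13.6611*b^3 + 13.2968*b^2 - 5.3502*b + 0.648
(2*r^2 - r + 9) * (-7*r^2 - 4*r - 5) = -14*r^4 - r^3 - 69*r^2 - 31*r - 45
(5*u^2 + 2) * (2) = 10*u^2 + 4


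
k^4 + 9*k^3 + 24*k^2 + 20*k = k*(k + 2)^2*(k + 5)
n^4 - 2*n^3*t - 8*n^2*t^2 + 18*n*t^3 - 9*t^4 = (n - 3*t)*(n - t)^2*(n + 3*t)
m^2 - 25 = (m - 5)*(m + 5)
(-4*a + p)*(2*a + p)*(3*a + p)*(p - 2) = -24*a^3*p + 48*a^3 - 14*a^2*p^2 + 28*a^2*p + a*p^3 - 2*a*p^2 + p^4 - 2*p^3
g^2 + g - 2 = (g - 1)*(g + 2)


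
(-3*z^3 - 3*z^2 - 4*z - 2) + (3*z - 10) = -3*z^3 - 3*z^2 - z - 12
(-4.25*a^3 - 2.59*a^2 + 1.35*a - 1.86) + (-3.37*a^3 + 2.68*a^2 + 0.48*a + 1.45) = -7.62*a^3 + 0.0900000000000003*a^2 + 1.83*a - 0.41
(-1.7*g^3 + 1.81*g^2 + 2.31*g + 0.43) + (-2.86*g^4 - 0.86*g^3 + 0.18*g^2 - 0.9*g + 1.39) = -2.86*g^4 - 2.56*g^3 + 1.99*g^2 + 1.41*g + 1.82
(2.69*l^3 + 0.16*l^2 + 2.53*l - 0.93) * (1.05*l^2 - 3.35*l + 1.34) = 2.8245*l^5 - 8.8435*l^4 + 5.7251*l^3 - 9.2376*l^2 + 6.5057*l - 1.2462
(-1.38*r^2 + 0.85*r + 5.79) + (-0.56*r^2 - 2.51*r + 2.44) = -1.94*r^2 - 1.66*r + 8.23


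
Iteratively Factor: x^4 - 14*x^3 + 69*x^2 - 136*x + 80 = (x - 5)*(x^3 - 9*x^2 + 24*x - 16) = (x - 5)*(x - 4)*(x^2 - 5*x + 4) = (x - 5)*(x - 4)^2*(x - 1)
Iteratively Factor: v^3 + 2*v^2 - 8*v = (v - 2)*(v^2 + 4*v) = (v - 2)*(v + 4)*(v)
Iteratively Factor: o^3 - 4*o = (o + 2)*(o^2 - 2*o) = (o - 2)*(o + 2)*(o)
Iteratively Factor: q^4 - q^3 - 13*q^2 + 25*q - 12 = (q - 1)*(q^3 - 13*q + 12) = (q - 3)*(q - 1)*(q^2 + 3*q - 4) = (q - 3)*(q - 1)^2*(q + 4)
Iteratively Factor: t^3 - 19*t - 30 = (t + 3)*(t^2 - 3*t - 10) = (t + 2)*(t + 3)*(t - 5)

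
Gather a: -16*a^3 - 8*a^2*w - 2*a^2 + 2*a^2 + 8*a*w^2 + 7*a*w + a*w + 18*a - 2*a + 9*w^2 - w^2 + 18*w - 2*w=-16*a^3 - 8*a^2*w + a*(8*w^2 + 8*w + 16) + 8*w^2 + 16*w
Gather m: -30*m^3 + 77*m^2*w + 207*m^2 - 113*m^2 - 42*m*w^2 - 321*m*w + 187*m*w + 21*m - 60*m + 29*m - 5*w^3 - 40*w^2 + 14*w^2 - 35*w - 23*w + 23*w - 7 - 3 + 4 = -30*m^3 + m^2*(77*w + 94) + m*(-42*w^2 - 134*w - 10) - 5*w^3 - 26*w^2 - 35*w - 6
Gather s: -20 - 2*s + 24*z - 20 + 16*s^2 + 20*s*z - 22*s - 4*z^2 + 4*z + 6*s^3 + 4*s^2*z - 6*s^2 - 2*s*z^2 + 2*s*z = 6*s^3 + s^2*(4*z + 10) + s*(-2*z^2 + 22*z - 24) - 4*z^2 + 28*z - 40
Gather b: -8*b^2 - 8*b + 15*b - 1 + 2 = -8*b^2 + 7*b + 1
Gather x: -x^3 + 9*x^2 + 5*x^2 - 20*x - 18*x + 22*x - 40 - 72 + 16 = -x^3 + 14*x^2 - 16*x - 96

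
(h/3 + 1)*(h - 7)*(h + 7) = h^3/3 + h^2 - 49*h/3 - 49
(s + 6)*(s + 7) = s^2 + 13*s + 42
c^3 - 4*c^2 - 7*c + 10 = (c - 5)*(c - 1)*(c + 2)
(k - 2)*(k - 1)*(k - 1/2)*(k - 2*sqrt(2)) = k^4 - 7*k^3/2 - 2*sqrt(2)*k^3 + 7*k^2/2 + 7*sqrt(2)*k^2 - 7*sqrt(2)*k - k + 2*sqrt(2)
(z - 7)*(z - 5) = z^2 - 12*z + 35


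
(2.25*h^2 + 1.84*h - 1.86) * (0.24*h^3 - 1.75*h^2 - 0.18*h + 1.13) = 0.54*h^5 - 3.4959*h^4 - 4.0714*h^3 + 5.4663*h^2 + 2.414*h - 2.1018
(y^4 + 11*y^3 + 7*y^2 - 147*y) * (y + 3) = y^5 + 14*y^4 + 40*y^3 - 126*y^2 - 441*y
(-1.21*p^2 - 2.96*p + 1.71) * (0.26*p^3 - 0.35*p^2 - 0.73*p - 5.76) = -0.3146*p^5 - 0.3461*p^4 + 2.3639*p^3 + 8.5319*p^2 + 15.8013*p - 9.8496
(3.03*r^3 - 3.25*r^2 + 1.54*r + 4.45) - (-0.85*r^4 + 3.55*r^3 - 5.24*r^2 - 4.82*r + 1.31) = 0.85*r^4 - 0.52*r^3 + 1.99*r^2 + 6.36*r + 3.14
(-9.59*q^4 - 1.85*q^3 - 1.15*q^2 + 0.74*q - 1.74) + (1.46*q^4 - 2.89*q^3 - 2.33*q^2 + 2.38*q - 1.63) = -8.13*q^4 - 4.74*q^3 - 3.48*q^2 + 3.12*q - 3.37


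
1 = 1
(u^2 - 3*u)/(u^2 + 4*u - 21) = u/(u + 7)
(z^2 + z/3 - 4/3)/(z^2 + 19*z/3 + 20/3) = (z - 1)/(z + 5)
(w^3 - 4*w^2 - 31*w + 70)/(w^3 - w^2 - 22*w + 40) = (w - 7)/(w - 4)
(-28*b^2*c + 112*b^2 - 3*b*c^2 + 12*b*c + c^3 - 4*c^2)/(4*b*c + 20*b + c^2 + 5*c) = (-7*b*c + 28*b + c^2 - 4*c)/(c + 5)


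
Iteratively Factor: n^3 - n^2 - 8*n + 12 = (n - 2)*(n^2 + n - 6) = (n - 2)^2*(n + 3)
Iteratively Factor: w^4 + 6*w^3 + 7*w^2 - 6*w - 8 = (w - 1)*(w^3 + 7*w^2 + 14*w + 8) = (w - 1)*(w + 4)*(w^2 + 3*w + 2) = (w - 1)*(w + 1)*(w + 4)*(w + 2)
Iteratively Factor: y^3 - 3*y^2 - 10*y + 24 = (y + 3)*(y^2 - 6*y + 8) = (y - 2)*(y + 3)*(y - 4)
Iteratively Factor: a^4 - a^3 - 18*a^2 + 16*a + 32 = (a - 4)*(a^3 + 3*a^2 - 6*a - 8) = (a - 4)*(a - 2)*(a^2 + 5*a + 4) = (a - 4)*(a - 2)*(a + 4)*(a + 1)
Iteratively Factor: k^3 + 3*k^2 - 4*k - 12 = (k + 2)*(k^2 + k - 6) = (k - 2)*(k + 2)*(k + 3)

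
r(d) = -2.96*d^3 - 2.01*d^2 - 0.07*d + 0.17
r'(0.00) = -0.07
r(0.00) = 0.17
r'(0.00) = -0.07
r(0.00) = 0.17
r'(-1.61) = -16.62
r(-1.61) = 7.43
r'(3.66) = -133.74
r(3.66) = -172.13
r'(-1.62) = -16.86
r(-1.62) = 7.59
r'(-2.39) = -41.19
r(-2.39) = 29.27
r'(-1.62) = -16.86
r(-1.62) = 7.59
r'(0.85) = -9.90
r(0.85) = -3.16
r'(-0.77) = -2.24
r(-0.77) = 0.38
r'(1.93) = -40.91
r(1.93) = -28.73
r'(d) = -8.88*d^2 - 4.02*d - 0.07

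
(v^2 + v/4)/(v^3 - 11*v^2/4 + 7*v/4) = (4*v + 1)/(4*v^2 - 11*v + 7)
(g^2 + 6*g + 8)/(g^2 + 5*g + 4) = (g + 2)/(g + 1)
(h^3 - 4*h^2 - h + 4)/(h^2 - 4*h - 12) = (-h^3 + 4*h^2 + h - 4)/(-h^2 + 4*h + 12)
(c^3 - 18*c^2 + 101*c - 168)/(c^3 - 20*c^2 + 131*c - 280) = (c - 3)/(c - 5)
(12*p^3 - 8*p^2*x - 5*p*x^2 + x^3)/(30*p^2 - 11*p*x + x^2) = (-2*p^2 + p*x + x^2)/(-5*p + x)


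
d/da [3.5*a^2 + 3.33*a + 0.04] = 7.0*a + 3.33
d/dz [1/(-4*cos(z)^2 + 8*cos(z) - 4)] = -sin(z)/(2*(cos(z) - 1)^3)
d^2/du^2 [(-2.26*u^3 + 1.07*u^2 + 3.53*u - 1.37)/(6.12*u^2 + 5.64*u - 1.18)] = (-2.27373675443232e-13*u^5 + 14.1410879999999*u^3 - 171.267984*u^2 - 149.655552*u - 56.98004)/(229.220928*u^6 + 633.728448*u^5 + 451.43568*u^4 - 64.9728*u^3 - 87.04152*u^2 + 23.559408*u - 1.643032)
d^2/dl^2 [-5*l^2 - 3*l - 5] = -10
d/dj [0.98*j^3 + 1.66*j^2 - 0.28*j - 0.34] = 2.94*j^2 + 3.32*j - 0.28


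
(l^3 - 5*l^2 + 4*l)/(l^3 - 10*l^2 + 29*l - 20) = l/(l - 5)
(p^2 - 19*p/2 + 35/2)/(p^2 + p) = (2*p^2 - 19*p + 35)/(2*p*(p + 1))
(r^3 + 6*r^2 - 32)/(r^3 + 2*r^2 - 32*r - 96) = (r - 2)/(r - 6)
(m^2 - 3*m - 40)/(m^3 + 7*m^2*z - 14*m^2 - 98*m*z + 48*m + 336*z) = (m + 5)/(m^2 + 7*m*z - 6*m - 42*z)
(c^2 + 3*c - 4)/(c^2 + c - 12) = (c - 1)/(c - 3)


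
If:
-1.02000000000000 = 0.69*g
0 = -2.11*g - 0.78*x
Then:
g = -1.48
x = 4.00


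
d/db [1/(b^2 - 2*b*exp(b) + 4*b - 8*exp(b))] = 2*(b*exp(b) - b + 5*exp(b) - 2)/(b^2 - 2*b*exp(b) + 4*b - 8*exp(b))^2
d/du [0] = 0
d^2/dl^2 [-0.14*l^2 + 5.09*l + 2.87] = -0.280000000000000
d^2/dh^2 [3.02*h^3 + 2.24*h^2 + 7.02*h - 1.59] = 18.12*h + 4.48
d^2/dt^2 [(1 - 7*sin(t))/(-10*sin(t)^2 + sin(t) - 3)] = (-700*sin(t)^5 + 330*sin(t)^4 + 2630*sin(t)^3 - 740*sin(t)^2 - 1260*sin(t) + 100)/(10*sin(t)^2 - sin(t) + 3)^3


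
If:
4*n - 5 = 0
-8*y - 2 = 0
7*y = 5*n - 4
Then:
No Solution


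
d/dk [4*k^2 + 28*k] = 8*k + 28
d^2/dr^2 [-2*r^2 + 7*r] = -4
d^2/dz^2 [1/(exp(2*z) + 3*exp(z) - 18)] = (2*(2*exp(z) + 3)^2*exp(z) - (4*exp(z) + 3)*(exp(2*z) + 3*exp(z) - 18))*exp(z)/(exp(2*z) + 3*exp(z) - 18)^3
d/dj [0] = 0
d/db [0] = 0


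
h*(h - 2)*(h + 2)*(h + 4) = h^4 + 4*h^3 - 4*h^2 - 16*h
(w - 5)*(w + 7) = w^2 + 2*w - 35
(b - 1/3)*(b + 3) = b^2 + 8*b/3 - 1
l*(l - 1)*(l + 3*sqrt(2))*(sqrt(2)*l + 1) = sqrt(2)*l^4 - sqrt(2)*l^3 + 7*l^3 - 7*l^2 + 3*sqrt(2)*l^2 - 3*sqrt(2)*l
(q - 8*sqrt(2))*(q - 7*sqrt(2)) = q^2 - 15*sqrt(2)*q + 112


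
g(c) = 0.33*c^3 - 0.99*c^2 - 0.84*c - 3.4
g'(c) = 0.99*c^2 - 1.98*c - 0.84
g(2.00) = -6.40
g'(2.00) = -0.84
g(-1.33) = -4.81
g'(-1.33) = 3.54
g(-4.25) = -43.04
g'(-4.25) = 25.46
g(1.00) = -4.90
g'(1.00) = -1.83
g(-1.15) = -4.25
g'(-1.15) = 2.75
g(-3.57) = -28.03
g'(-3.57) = 18.85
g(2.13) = -6.49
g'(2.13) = -0.57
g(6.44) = 38.27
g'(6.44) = 27.47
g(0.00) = -3.40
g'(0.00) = -0.84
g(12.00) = 414.20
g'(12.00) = 117.96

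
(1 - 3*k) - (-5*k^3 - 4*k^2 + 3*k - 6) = 5*k^3 + 4*k^2 - 6*k + 7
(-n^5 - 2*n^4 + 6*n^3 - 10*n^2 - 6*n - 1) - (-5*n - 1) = -n^5 - 2*n^4 + 6*n^3 - 10*n^2 - n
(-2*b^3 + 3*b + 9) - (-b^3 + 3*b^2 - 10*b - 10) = -b^3 - 3*b^2 + 13*b + 19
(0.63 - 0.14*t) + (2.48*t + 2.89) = 2.34*t + 3.52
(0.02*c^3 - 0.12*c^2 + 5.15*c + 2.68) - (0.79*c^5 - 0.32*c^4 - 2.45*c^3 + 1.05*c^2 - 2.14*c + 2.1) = -0.79*c^5 + 0.32*c^4 + 2.47*c^3 - 1.17*c^2 + 7.29*c + 0.58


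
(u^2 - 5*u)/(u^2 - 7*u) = (u - 5)/(u - 7)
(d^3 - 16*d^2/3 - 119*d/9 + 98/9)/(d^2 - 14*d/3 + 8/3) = (3*d^2 - 14*d - 49)/(3*(d - 4))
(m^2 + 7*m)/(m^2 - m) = (m + 7)/(m - 1)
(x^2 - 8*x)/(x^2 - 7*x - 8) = x/(x + 1)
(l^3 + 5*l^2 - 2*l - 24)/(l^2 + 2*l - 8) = l + 3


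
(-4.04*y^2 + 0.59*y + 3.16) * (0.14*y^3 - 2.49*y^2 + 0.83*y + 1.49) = -0.5656*y^5 + 10.1422*y^4 - 4.3799*y^3 - 13.3983*y^2 + 3.5019*y + 4.7084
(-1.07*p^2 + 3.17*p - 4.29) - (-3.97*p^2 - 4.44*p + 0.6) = 2.9*p^2 + 7.61*p - 4.89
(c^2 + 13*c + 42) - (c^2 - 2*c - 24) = 15*c + 66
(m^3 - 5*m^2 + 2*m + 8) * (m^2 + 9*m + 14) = m^5 + 4*m^4 - 29*m^3 - 44*m^2 + 100*m + 112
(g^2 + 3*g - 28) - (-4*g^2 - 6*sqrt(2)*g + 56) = 5*g^2 + 3*g + 6*sqrt(2)*g - 84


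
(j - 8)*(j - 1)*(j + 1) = j^3 - 8*j^2 - j + 8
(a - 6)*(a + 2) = a^2 - 4*a - 12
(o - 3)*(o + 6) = o^2 + 3*o - 18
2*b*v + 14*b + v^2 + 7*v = (2*b + v)*(v + 7)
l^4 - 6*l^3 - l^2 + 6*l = l*(l - 6)*(l - 1)*(l + 1)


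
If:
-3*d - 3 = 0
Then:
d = -1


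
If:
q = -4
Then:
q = -4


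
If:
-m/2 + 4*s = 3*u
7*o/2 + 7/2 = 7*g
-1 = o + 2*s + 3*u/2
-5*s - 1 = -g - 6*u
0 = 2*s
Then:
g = -1/7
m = -8/7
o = -9/7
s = 0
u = 4/21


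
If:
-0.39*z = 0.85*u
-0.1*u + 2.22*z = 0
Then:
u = 0.00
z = 0.00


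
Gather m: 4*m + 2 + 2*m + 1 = 6*m + 3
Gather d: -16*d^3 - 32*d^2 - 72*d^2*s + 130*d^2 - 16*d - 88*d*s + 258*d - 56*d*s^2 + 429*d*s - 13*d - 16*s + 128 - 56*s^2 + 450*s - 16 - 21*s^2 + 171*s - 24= -16*d^3 + d^2*(98 - 72*s) + d*(-56*s^2 + 341*s + 229) - 77*s^2 + 605*s + 88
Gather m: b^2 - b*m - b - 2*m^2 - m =b^2 - b - 2*m^2 + m*(-b - 1)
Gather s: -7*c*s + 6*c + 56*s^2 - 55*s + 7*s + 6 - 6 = 6*c + 56*s^2 + s*(-7*c - 48)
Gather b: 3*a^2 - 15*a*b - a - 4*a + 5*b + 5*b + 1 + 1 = 3*a^2 - 5*a + b*(10 - 15*a) + 2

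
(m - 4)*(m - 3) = m^2 - 7*m + 12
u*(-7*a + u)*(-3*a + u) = 21*a^2*u - 10*a*u^2 + u^3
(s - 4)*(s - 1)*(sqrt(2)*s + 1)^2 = 2*s^4 - 10*s^3 + 2*sqrt(2)*s^3 - 10*sqrt(2)*s^2 + 9*s^2 - 5*s + 8*sqrt(2)*s + 4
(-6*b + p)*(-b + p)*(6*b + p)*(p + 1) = 36*b^3*p + 36*b^3 - 36*b^2*p^2 - 36*b^2*p - b*p^3 - b*p^2 + p^4 + p^3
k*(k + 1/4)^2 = k^3 + k^2/2 + k/16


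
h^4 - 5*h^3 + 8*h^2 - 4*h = h*(h - 2)^2*(h - 1)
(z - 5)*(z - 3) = z^2 - 8*z + 15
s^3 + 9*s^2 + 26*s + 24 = (s + 2)*(s + 3)*(s + 4)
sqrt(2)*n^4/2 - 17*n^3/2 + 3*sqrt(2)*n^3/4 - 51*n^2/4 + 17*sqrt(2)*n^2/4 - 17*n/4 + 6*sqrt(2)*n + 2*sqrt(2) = (n + 1/2)*(n - 8*sqrt(2))*(n - sqrt(2)/2)*(sqrt(2)*n/2 + sqrt(2)/2)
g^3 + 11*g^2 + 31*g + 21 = (g + 1)*(g + 3)*(g + 7)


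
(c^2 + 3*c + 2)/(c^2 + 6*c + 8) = (c + 1)/(c + 4)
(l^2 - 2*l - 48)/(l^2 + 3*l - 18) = (l - 8)/(l - 3)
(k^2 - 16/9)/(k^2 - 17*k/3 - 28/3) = (k - 4/3)/(k - 7)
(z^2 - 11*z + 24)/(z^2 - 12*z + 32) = (z - 3)/(z - 4)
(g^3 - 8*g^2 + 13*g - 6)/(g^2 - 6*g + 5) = (g^2 - 7*g + 6)/(g - 5)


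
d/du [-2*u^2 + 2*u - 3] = 2 - 4*u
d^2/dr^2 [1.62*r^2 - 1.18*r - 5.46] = 3.24000000000000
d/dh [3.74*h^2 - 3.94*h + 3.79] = 7.48*h - 3.94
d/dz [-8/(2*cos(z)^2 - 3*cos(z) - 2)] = 8*(3 - 4*cos(z))*sin(z)/(2*sin(z)^2 + 3*cos(z))^2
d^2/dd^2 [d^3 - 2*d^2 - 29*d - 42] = 6*d - 4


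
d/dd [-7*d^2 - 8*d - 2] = -14*d - 8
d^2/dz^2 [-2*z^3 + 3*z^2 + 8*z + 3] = 6 - 12*z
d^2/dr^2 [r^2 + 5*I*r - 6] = 2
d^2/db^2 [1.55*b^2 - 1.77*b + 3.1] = 3.10000000000000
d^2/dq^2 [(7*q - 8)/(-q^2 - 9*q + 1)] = 2*(-(2*q + 9)^2*(7*q - 8) + (21*q + 55)*(q^2 + 9*q - 1))/(q^2 + 9*q - 1)^3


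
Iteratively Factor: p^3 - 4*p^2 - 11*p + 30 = (p - 5)*(p^2 + p - 6) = (p - 5)*(p + 3)*(p - 2)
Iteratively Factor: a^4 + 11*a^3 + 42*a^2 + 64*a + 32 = (a + 4)*(a^3 + 7*a^2 + 14*a + 8) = (a + 1)*(a + 4)*(a^2 + 6*a + 8) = (a + 1)*(a + 2)*(a + 4)*(a + 4)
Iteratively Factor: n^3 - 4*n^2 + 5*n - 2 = (n - 1)*(n^2 - 3*n + 2) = (n - 1)^2*(n - 2)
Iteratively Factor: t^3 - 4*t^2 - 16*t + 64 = (t - 4)*(t^2 - 16) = (t - 4)^2*(t + 4)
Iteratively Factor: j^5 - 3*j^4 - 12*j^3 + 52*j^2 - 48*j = (j - 2)*(j^4 - j^3 - 14*j^2 + 24*j) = j*(j - 2)*(j^3 - j^2 - 14*j + 24) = j*(j - 3)*(j - 2)*(j^2 + 2*j - 8) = j*(j - 3)*(j - 2)^2*(j + 4)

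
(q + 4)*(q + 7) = q^2 + 11*q + 28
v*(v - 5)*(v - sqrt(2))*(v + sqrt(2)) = v^4 - 5*v^3 - 2*v^2 + 10*v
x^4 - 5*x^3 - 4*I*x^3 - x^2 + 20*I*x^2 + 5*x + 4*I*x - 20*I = (x - 5)*(x - 4*I)*(-I*x + I)*(I*x + I)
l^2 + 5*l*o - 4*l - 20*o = (l - 4)*(l + 5*o)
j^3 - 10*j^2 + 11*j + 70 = (j - 7)*(j - 5)*(j + 2)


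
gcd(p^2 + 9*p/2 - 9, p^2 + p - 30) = p + 6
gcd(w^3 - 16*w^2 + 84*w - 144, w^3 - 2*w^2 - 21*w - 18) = w - 6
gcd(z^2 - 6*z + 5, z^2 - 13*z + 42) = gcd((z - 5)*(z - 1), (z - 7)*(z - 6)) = 1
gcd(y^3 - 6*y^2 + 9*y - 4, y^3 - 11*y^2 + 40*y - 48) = y - 4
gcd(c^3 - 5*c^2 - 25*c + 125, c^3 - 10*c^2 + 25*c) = c^2 - 10*c + 25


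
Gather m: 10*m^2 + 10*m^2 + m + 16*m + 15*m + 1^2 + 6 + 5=20*m^2 + 32*m + 12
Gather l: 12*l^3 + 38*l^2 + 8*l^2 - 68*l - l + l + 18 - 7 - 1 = 12*l^3 + 46*l^2 - 68*l + 10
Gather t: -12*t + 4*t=-8*t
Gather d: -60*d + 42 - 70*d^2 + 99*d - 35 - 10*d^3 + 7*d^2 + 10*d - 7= -10*d^3 - 63*d^2 + 49*d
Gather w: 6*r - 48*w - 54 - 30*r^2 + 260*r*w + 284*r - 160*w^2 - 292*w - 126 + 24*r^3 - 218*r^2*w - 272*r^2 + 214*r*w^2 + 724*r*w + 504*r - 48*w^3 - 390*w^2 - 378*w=24*r^3 - 302*r^2 + 794*r - 48*w^3 + w^2*(214*r - 550) + w*(-218*r^2 + 984*r - 718) - 180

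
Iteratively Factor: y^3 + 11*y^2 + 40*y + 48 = (y + 4)*(y^2 + 7*y + 12) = (y + 4)^2*(y + 3)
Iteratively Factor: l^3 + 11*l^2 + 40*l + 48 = (l + 4)*(l^2 + 7*l + 12) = (l + 3)*(l + 4)*(l + 4)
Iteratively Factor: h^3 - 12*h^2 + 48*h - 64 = (h - 4)*(h^2 - 8*h + 16) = (h - 4)^2*(h - 4)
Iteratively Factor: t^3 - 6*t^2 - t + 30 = (t + 2)*(t^2 - 8*t + 15) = (t - 5)*(t + 2)*(t - 3)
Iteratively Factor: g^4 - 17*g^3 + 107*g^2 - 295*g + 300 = (g - 4)*(g^3 - 13*g^2 + 55*g - 75) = (g - 4)*(g - 3)*(g^2 - 10*g + 25) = (g - 5)*(g - 4)*(g - 3)*(g - 5)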